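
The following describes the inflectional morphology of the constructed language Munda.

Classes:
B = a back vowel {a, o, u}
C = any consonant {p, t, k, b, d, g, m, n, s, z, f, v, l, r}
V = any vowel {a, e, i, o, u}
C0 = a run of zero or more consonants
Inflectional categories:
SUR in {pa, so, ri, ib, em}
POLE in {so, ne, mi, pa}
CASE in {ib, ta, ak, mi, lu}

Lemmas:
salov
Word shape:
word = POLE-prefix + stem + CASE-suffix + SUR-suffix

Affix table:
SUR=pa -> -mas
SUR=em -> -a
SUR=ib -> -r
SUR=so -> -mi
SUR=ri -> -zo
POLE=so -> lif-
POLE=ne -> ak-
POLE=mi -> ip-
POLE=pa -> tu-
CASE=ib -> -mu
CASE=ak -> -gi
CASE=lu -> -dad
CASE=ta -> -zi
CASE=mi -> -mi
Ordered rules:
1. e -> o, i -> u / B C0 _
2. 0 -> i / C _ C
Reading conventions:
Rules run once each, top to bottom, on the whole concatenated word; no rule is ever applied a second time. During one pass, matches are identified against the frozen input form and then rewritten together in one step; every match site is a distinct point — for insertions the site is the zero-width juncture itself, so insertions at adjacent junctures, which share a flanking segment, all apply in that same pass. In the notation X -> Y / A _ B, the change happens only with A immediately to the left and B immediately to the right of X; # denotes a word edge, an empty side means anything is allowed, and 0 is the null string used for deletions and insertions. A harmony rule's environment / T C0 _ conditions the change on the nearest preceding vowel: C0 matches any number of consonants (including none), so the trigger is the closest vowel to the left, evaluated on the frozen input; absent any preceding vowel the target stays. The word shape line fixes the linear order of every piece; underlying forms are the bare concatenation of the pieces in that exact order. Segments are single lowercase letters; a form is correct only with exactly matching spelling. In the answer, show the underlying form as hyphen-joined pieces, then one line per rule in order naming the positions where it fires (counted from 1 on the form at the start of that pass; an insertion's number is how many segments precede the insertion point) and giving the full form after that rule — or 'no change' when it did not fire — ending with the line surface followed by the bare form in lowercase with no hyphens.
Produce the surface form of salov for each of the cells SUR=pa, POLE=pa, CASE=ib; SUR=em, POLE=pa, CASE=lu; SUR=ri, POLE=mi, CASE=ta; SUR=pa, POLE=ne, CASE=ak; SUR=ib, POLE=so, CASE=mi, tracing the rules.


cell SUR=pa, POLE=pa, CASE=ib:
underlying: tu-salov-mu-mas
1. e -> o, i -> u / B C0 _: no change
2. 0 -> i / C _ C: inserts after position(s) 7: tusalovimumas
surface: tusalovimumas

cell SUR=em, POLE=pa, CASE=lu:
underlying: tu-salov-dad-a
1. e -> o, i -> u / B C0 _: no change
2. 0 -> i / C _ C: inserts after position(s) 7: tusalovidada
surface: tusalovidada

cell SUR=ri, POLE=mi, CASE=ta:
underlying: ip-salov-zi-zo
1. e -> o, i -> u / B C0 _: fires at position(s) 9: ipsalovzuzo
2. 0 -> i / C _ C: inserts after position(s) 2, 7: ipisalovizuzo
surface: ipisalovizuzo

cell SUR=pa, POLE=ne, CASE=ak:
underlying: ak-salov-gi-mas
1. e -> o, i -> u / B C0 _: fires at position(s) 9: aksalovgumas
2. 0 -> i / C _ C: inserts after position(s) 2, 7: akisalovigumas
surface: akisalovigumas

cell SUR=ib, POLE=so, CASE=mi:
underlying: lif-salov-mi-r
1. e -> o, i -> u / B C0 _: fires at position(s) 10: lifsalovmur
2. 0 -> i / C _ C: inserts after position(s) 3, 8: lifisalovimur
surface: lifisalovimur


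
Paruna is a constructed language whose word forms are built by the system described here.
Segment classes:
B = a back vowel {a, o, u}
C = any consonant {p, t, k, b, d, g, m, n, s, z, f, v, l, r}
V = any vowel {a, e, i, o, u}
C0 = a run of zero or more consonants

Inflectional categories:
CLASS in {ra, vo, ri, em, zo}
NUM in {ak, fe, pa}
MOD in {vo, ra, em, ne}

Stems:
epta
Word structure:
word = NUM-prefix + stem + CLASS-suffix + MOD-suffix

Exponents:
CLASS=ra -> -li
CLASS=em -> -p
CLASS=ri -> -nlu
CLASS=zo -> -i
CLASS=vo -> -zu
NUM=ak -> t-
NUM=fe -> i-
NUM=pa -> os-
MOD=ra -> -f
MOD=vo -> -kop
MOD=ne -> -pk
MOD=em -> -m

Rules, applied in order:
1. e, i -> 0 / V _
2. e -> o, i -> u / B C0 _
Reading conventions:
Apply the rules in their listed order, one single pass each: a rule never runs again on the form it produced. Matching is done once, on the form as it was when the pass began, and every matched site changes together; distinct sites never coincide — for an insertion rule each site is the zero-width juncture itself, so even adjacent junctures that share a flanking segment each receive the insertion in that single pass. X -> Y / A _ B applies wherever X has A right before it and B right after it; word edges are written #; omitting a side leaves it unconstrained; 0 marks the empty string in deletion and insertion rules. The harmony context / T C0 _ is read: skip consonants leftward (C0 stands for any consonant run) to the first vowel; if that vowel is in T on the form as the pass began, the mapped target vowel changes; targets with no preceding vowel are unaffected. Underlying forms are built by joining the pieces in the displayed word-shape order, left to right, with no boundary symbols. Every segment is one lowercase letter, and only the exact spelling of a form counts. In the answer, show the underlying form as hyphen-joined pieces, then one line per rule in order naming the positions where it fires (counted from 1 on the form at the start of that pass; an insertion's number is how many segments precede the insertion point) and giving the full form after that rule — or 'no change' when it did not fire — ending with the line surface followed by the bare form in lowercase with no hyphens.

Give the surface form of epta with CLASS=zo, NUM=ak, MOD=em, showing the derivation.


underlying: t-epta-i-m
1. e, i -> 0 / V _: fires at position(s) 6: teptam
2. e -> o, i -> u / B C0 _: no change
surface: teptam


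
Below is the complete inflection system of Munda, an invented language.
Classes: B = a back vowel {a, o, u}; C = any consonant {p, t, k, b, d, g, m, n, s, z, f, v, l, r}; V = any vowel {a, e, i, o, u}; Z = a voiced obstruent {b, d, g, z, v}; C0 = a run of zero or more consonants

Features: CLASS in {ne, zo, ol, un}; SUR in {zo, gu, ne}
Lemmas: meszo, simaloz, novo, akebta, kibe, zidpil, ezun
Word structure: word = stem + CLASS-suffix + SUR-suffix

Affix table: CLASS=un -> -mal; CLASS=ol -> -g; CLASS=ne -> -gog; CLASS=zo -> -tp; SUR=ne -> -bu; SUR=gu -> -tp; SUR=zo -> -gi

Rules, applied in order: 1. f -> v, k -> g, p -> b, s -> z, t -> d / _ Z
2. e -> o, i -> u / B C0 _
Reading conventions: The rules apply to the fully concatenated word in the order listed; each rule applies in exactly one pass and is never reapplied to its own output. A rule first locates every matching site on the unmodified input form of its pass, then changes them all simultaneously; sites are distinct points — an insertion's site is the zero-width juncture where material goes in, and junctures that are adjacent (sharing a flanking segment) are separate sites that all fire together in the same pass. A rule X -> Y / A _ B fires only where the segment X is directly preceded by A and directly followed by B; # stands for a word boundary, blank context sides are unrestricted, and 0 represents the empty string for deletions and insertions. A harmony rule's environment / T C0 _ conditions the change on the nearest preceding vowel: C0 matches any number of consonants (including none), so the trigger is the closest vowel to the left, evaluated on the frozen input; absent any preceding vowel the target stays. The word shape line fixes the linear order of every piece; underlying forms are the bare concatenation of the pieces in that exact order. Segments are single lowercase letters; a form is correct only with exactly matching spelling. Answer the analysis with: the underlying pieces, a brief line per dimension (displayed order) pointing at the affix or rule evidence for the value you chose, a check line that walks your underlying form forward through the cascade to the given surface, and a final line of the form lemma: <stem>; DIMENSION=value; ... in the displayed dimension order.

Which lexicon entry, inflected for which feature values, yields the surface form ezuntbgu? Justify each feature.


underlying: ezun-tp-gi
CLASS=zo - signalled by the affix -tp
SUR=zo - signalled by the affix -gi
check: ezuntpgi -> ezuntbgi -> ezuntbgu
lemma: ezun; CLASS=zo; SUR=zo


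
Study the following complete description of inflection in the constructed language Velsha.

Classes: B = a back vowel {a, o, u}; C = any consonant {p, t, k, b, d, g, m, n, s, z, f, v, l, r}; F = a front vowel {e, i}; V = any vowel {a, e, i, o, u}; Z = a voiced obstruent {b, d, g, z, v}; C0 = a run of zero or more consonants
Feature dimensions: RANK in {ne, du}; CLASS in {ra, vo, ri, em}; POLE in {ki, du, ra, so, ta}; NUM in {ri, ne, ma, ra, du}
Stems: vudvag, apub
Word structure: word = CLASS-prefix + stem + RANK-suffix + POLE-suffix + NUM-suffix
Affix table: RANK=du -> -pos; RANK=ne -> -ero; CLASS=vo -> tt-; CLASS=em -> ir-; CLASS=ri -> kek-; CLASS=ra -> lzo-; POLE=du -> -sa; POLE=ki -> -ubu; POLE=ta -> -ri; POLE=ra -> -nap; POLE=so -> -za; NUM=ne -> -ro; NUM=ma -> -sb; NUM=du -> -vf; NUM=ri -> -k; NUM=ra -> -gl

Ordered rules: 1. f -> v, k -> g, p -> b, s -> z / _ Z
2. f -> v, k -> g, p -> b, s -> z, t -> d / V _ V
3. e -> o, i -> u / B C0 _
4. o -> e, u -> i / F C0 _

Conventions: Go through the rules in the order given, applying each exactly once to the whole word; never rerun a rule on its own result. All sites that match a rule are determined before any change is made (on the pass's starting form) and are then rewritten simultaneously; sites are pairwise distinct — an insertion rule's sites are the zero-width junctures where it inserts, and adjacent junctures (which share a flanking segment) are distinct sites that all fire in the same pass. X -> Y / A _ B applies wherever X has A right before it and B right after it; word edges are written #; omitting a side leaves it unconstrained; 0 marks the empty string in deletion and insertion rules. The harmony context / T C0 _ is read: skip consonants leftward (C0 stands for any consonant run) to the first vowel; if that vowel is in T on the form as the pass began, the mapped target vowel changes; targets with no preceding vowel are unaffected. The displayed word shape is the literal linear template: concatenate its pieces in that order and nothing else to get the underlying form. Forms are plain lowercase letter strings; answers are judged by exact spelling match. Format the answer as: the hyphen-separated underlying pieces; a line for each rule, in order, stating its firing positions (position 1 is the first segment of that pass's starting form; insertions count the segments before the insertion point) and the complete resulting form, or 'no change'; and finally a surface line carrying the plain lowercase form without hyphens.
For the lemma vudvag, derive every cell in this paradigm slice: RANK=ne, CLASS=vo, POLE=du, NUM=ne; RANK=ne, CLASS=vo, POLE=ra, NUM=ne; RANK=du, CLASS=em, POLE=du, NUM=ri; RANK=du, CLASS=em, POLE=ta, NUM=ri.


cell RANK=ne, CLASS=vo, POLE=du, NUM=ne:
underlying: tt-vudvag-ero-sa-ro
1. f -> v, k -> g, p -> b, s -> z / _ Z: no change
2. f -> v, k -> g, p -> b, s -> z, t -> d / V _ V: fires at position(s) 12: ttvudvagerozaro
3. e -> o, i -> u / B C0 _: fires at position(s) 9: ttvudvagorozaro
4. o -> e, u -> i / F C0 _: no change
surface: ttvudvagorozaro

cell RANK=ne, CLASS=vo, POLE=ra, NUM=ne:
underlying: tt-vudvag-ero-nap-ro
1. f -> v, k -> g, p -> b, s -> z / _ Z: no change
2. f -> v, k -> g, p -> b, s -> z, t -> d / V _ V: no change
3. e -> o, i -> u / B C0 _: fires at position(s) 9: ttvudvagoronapro
4. o -> e, u -> i / F C0 _: no change
surface: ttvudvagoronapro

cell RANK=du, CLASS=em, POLE=du, NUM=ri:
underlying: ir-vudvag-pos-sa-k
1. f -> v, k -> g, p -> b, s -> z / _ Z: no change
2. f -> v, k -> g, p -> b, s -> z, t -> d / V _ V: no change
3. e -> o, i -> u / B C0 _: no change
4. o -> e, u -> i / F C0 _: fires at position(s) 4: irvidvagpossak
surface: irvidvagpossak

cell RANK=du, CLASS=em, POLE=ta, NUM=ri:
underlying: ir-vudvag-pos-ri-k
1. f -> v, k -> g, p -> b, s -> z / _ Z: no change
2. f -> v, k -> g, p -> b, s -> z, t -> d / V _ V: no change
3. e -> o, i -> u / B C0 _: fires at position(s) 13: irvudvagposruk
4. o -> e, u -> i / F C0 _: fires at position(s) 4: irvidvagposruk
surface: irvidvagposruk


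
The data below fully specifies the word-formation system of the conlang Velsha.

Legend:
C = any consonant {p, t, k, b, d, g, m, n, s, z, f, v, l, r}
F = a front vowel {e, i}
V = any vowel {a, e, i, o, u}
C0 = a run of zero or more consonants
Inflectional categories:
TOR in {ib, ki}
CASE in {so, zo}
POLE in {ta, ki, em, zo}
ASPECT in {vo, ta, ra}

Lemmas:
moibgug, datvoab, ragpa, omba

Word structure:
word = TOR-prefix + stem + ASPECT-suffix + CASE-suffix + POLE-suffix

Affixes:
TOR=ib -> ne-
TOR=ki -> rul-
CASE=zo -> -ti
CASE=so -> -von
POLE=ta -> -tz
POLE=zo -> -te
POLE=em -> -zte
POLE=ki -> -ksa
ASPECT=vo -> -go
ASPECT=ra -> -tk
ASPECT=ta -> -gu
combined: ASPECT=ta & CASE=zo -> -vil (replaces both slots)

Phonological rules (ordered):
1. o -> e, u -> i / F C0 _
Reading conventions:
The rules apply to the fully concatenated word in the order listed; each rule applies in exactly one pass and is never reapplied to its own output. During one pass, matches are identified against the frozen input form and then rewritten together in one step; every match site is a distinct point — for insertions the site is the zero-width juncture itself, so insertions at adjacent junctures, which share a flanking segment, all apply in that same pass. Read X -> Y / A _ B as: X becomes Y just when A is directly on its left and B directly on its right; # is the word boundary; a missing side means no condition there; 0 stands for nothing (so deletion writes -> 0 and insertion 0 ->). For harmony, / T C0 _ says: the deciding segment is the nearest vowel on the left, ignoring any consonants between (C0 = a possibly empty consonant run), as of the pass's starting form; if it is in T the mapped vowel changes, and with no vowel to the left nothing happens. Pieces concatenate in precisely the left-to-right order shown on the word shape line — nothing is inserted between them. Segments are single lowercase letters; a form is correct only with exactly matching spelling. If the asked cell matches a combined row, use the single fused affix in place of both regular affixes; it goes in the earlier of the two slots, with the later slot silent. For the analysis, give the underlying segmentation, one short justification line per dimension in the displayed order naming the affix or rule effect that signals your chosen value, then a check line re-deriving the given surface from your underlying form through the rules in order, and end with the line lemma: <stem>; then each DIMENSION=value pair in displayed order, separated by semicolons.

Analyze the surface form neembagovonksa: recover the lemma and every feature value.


underlying: ne-omba-go-von-ksa
TOR=ib - signalled by the affix ne-
CASE=so - signalled by the affix -von
POLE=ki - signalled by the affix -ksa
ASPECT=vo - signalled by the affix -go
check: neombagovonksa -> neembagovonksa
lemma: omba; TOR=ib; CASE=so; POLE=ki; ASPECT=vo


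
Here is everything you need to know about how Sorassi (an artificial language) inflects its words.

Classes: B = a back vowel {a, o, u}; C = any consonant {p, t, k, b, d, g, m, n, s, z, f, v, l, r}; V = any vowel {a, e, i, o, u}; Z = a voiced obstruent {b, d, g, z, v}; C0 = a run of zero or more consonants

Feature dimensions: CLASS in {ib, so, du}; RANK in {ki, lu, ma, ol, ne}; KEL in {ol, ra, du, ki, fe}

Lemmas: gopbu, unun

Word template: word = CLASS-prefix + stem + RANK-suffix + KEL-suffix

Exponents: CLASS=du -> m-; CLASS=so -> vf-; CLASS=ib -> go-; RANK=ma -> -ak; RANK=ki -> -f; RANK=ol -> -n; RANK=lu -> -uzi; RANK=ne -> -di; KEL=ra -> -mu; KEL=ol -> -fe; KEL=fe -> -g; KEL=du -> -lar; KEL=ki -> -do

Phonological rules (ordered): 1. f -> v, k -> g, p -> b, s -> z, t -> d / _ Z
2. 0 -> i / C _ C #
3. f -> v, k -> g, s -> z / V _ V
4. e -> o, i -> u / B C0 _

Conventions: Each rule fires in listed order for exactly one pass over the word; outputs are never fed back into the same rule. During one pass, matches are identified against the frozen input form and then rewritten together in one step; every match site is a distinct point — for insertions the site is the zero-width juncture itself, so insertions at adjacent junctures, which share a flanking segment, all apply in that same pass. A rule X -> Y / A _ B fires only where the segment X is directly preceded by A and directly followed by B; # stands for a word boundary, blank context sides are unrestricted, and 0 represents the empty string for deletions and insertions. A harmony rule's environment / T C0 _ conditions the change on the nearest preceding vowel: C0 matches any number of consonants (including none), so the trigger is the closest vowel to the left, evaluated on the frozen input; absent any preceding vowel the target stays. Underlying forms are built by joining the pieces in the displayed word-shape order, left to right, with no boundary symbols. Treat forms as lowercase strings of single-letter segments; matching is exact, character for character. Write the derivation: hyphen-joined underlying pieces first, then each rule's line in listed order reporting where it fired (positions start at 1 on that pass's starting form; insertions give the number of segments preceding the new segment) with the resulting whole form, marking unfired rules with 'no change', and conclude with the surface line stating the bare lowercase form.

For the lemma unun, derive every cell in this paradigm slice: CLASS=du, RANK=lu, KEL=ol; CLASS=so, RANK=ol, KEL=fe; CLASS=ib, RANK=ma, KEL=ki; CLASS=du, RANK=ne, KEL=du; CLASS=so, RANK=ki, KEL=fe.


cell CLASS=du, RANK=lu, KEL=ol:
underlying: m-unun-uzi-fe
1. f -> v, k -> g, p -> b, s -> z, t -> d / _ Z: no change
2. 0 -> i / C _ C #: no change
3. f -> v, k -> g, s -> z / V _ V: fires at position(s) 9: mununuzive
4. e -> o, i -> u / B C0 _: fires at position(s) 8: mununuzuve
surface: mununuzuve

cell CLASS=so, RANK=ol, KEL=fe:
underlying: vf-unun-n-g
1. f -> v, k -> g, p -> b, s -> z, t -> d / _ Z: no change
2. 0 -> i / C _ C #: inserts after position(s) 7: vfununnig
3. f -> v, k -> g, s -> z / V _ V: no change
4. e -> o, i -> u / B C0 _: fires at position(s) 8: vfununnug
surface: vfununnug

cell CLASS=ib, RANK=ma, KEL=ki:
underlying: go-unun-ak-do
1. f -> v, k -> g, p -> b, s -> z, t -> d / _ Z: fires at position(s) 8: goununagdo
2. 0 -> i / C _ C #: no change
3. f -> v, k -> g, s -> z / V _ V: no change
4. e -> o, i -> u / B C0 _: no change
surface: goununagdo

cell CLASS=du, RANK=ne, KEL=du:
underlying: m-unun-di-lar
1. f -> v, k -> g, p -> b, s -> z, t -> d / _ Z: no change
2. 0 -> i / C _ C #: no change
3. f -> v, k -> g, s -> z / V _ V: no change
4. e -> o, i -> u / B C0 _: fires at position(s) 7: munundular
surface: munundular

cell CLASS=so, RANK=ki, KEL=fe:
underlying: vf-unun-f-g
1. f -> v, k -> g, p -> b, s -> z, t -> d / _ Z: fires at position(s) 7: vfununvg
2. 0 -> i / C _ C #: inserts after position(s) 7: vfununvig
3. f -> v, k -> g, s -> z / V _ V: no change
4. e -> o, i -> u / B C0 _: fires at position(s) 8: vfununvug
surface: vfununvug


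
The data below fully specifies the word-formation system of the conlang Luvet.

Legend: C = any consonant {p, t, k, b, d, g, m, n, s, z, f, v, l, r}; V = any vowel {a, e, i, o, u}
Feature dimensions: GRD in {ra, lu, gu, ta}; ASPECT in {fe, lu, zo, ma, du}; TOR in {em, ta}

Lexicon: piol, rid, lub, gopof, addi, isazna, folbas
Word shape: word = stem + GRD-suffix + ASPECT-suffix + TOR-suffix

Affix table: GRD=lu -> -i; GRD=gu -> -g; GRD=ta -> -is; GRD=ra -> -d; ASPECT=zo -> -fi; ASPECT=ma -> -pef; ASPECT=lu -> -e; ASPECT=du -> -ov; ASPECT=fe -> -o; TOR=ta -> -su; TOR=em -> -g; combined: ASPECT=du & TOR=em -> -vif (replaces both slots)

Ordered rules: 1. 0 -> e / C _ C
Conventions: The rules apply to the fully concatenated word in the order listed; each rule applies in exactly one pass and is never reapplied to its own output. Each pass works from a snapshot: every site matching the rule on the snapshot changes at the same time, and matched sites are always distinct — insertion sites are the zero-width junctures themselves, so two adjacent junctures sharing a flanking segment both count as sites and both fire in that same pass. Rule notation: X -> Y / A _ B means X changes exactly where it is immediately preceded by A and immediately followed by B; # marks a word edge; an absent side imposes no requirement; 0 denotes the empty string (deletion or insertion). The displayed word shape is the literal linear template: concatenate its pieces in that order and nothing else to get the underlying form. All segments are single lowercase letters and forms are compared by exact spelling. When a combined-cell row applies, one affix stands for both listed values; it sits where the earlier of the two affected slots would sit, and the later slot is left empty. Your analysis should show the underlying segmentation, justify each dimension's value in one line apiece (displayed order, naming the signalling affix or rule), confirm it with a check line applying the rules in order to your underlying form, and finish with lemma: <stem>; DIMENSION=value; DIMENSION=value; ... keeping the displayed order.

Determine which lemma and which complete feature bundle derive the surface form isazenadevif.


underlying: isazna-d-vif
GRD=ra - signalled by the affix -d
ASPECT=du - signalled by the combined affix row
TOR=em - signalled by the combined affix row
check: isaznadvif -> isazenadevif
lemma: isazna; GRD=ra; ASPECT=du; TOR=em


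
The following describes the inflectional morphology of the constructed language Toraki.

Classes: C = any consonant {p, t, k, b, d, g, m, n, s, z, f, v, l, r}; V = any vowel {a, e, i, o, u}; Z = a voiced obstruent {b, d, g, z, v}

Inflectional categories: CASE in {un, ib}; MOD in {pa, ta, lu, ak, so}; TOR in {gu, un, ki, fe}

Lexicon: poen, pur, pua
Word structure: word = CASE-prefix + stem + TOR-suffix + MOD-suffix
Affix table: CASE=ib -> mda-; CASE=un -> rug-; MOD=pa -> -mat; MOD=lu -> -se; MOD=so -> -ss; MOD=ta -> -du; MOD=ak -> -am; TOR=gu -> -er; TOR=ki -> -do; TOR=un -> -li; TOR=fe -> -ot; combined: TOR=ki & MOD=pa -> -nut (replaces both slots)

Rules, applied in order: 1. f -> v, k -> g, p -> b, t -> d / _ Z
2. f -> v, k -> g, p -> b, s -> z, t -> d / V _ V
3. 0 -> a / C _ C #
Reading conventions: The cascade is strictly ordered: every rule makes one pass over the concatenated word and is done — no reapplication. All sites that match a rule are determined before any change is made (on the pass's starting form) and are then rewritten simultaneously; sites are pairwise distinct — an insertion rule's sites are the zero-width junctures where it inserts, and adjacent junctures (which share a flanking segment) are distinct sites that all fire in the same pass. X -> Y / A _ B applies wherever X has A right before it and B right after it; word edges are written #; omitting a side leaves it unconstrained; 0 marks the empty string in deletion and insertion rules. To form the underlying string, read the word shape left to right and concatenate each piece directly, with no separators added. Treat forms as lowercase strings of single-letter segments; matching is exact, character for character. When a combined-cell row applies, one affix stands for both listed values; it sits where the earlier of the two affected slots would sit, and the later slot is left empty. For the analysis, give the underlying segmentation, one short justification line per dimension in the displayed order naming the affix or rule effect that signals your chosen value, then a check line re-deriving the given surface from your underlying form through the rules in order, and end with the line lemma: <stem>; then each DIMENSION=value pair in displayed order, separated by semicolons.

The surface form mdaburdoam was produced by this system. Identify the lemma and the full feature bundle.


underlying: mda-pur-do-am
CASE=ib - signalled by the affix mda-
MOD=ak - signalled by the affix -am
TOR=ki - signalled by the affix -do
check: mdapurdoam -> mdapurdoam -> mdaburdoam -> mdaburdoam
lemma: pur; CASE=ib; MOD=ak; TOR=ki


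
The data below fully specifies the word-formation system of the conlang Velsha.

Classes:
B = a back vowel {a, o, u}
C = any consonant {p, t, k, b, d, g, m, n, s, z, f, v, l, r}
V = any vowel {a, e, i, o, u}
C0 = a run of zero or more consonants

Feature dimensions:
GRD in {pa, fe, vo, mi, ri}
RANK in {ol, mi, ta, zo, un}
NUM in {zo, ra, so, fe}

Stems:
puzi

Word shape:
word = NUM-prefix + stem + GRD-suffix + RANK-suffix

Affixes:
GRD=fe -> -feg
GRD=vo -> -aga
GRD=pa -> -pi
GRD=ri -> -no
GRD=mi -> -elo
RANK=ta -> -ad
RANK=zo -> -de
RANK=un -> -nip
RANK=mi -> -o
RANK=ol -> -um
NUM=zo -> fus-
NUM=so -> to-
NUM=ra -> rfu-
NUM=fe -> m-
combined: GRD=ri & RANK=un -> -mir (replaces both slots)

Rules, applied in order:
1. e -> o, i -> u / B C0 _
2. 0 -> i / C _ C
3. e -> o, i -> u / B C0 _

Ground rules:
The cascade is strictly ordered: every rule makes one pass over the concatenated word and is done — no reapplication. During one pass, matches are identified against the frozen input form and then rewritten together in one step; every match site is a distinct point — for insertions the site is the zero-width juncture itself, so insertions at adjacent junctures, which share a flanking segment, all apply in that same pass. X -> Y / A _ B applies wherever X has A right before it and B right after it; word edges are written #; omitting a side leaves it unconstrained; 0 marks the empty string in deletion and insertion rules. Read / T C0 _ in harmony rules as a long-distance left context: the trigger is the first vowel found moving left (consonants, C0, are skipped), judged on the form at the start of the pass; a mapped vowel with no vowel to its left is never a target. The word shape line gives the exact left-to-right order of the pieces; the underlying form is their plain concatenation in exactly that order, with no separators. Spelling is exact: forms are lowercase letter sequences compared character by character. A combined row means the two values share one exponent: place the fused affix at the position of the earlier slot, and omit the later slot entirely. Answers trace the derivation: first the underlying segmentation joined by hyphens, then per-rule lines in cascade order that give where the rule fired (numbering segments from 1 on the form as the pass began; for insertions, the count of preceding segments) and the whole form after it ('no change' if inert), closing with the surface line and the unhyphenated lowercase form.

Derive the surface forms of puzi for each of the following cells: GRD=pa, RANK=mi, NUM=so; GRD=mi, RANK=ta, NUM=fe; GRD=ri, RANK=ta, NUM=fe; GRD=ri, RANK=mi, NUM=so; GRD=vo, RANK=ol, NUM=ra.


cell GRD=pa, RANK=mi, NUM=so:
underlying: to-puzi-pi-o
1. e -> o, i -> u / B C0 _: fires at position(s) 6: topuzupio
2. 0 -> i / C _ C: no change
3. e -> o, i -> u / B C0 _: fires at position(s) 8: topuzupuo
surface: topuzupuo

cell GRD=mi, RANK=ta, NUM=fe:
underlying: m-puzi-elo-ad
1. e -> o, i -> u / B C0 _: fires at position(s) 5: mpuzueload
2. 0 -> i / C _ C: inserts after position(s) 1: mipuzueload
3. e -> o, i -> u / B C0 _: fires at position(s) 7: mipuzuoload
surface: mipuzuoload

cell GRD=ri, RANK=ta, NUM=fe:
underlying: m-puzi-no-ad
1. e -> o, i -> u / B C0 _: fires at position(s) 5: mpuzunoad
2. 0 -> i / C _ C: inserts after position(s) 1: mipuzunoad
3. e -> o, i -> u / B C0 _: no change
surface: mipuzunoad

cell GRD=ri, RANK=mi, NUM=so:
underlying: to-puzi-no-o
1. e -> o, i -> u / B C0 _: fires at position(s) 6: topuzunoo
2. 0 -> i / C _ C: no change
3. e -> o, i -> u / B C0 _: no change
surface: topuzunoo

cell GRD=vo, RANK=ol, NUM=ra:
underlying: rfu-puzi-aga-um
1. e -> o, i -> u / B C0 _: fires at position(s) 7: rfupuzuagaum
2. 0 -> i / C _ C: inserts after position(s) 1: rifupuzuagaum
3. e -> o, i -> u / B C0 _: no change
surface: rifupuzuagaum


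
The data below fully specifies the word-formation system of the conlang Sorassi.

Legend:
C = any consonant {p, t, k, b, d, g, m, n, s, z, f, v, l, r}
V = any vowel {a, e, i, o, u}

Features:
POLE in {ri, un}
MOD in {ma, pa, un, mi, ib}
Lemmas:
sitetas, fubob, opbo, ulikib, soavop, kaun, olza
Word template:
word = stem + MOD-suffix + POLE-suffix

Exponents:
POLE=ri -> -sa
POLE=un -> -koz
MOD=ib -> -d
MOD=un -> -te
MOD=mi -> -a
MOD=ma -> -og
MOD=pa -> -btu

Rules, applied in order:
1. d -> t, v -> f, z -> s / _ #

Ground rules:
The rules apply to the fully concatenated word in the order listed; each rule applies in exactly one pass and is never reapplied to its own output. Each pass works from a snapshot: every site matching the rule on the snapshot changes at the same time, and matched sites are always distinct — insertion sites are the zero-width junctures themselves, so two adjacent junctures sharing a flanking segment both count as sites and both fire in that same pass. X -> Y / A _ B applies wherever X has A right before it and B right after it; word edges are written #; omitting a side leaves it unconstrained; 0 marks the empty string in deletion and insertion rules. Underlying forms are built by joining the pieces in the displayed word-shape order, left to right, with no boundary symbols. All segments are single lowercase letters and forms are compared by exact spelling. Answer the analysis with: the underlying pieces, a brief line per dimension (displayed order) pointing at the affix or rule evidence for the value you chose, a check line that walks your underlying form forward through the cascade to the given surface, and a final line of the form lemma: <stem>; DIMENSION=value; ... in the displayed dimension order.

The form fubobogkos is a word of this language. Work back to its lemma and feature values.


underlying: fubob-og-koz
POLE=un - signalled by the affix -koz
MOD=ma - signalled by the affix -og
check: fubobogkoz -> fubobogkos
lemma: fubob; POLE=un; MOD=ma


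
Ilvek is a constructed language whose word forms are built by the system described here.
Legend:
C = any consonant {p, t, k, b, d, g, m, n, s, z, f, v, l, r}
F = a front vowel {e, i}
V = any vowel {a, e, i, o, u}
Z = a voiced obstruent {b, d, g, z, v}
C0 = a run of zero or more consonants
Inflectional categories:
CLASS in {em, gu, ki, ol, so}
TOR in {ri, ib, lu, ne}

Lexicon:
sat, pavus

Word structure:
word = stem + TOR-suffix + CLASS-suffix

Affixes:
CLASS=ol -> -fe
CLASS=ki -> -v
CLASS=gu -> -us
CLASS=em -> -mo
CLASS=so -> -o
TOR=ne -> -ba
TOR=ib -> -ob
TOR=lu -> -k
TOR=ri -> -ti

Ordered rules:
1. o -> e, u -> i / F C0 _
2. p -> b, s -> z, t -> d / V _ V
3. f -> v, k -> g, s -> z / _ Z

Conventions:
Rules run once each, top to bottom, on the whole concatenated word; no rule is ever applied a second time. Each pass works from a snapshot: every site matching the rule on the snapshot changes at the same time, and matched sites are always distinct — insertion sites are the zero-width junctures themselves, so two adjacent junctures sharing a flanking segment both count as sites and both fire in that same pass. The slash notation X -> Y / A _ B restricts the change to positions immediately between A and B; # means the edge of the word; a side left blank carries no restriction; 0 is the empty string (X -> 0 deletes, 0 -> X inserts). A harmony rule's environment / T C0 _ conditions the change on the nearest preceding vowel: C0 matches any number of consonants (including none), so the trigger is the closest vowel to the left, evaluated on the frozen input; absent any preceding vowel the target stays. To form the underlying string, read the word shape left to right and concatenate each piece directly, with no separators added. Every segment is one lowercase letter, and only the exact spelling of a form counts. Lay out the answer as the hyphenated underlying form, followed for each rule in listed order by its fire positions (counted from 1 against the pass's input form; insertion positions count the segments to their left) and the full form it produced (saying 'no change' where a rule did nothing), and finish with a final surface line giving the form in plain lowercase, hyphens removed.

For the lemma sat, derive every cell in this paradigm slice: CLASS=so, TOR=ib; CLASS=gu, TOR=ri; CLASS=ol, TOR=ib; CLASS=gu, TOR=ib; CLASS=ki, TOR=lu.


cell CLASS=so, TOR=ib:
underlying: sat-ob-o
1. o -> e, u -> i / F C0 _: no change
2. p -> b, s -> z, t -> d / V _ V: fires at position(s) 3: sadobo
3. f -> v, k -> g, s -> z / _ Z: no change
surface: sadobo

cell CLASS=gu, TOR=ri:
underlying: sat-ti-us
1. o -> e, u -> i / F C0 _: fires at position(s) 6: sattiis
2. p -> b, s -> z, t -> d / V _ V: no change
3. f -> v, k -> g, s -> z / _ Z: no change
surface: sattiis

cell CLASS=ol, TOR=ib:
underlying: sat-ob-fe
1. o -> e, u -> i / F C0 _: no change
2. p -> b, s -> z, t -> d / V _ V: fires at position(s) 3: sadobfe
3. f -> v, k -> g, s -> z / _ Z: no change
surface: sadobfe

cell CLASS=gu, TOR=ib:
underlying: sat-ob-us
1. o -> e, u -> i / F C0 _: no change
2. p -> b, s -> z, t -> d / V _ V: fires at position(s) 3: sadobus
3. f -> v, k -> g, s -> z / _ Z: no change
surface: sadobus

cell CLASS=ki, TOR=lu:
underlying: sat-k-v
1. o -> e, u -> i / F C0 _: no change
2. p -> b, s -> z, t -> d / V _ V: no change
3. f -> v, k -> g, s -> z / _ Z: fires at position(s) 4: satgv
surface: satgv


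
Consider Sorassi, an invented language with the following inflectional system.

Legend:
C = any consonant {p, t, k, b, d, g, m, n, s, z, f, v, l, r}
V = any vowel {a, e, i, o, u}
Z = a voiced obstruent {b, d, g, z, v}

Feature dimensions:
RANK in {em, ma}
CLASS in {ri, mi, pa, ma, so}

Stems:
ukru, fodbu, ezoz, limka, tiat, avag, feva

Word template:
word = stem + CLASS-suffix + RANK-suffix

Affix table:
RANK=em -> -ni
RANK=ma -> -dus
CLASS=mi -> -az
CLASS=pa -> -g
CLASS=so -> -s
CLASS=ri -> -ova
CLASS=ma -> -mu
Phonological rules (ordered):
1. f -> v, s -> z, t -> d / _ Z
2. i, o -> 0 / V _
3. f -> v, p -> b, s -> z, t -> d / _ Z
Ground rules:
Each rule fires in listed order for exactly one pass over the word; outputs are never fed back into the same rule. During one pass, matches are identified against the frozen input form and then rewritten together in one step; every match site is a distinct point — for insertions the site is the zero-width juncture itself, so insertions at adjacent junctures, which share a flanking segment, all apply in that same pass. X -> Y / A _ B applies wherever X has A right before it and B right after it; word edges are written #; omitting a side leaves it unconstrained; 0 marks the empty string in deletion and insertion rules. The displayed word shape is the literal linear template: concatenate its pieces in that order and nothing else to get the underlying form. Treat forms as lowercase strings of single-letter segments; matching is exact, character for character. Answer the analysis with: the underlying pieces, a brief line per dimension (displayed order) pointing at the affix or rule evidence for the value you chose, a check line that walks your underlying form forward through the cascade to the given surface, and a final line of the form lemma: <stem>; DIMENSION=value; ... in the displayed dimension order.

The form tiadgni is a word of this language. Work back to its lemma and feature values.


underlying: tiat-g-ni
RANK=em - signalled by the affix -ni
CLASS=pa - signalled by the affix -g
check: tiatgni -> tiadgni -> tiadgni -> tiadgni
lemma: tiat; RANK=em; CLASS=pa


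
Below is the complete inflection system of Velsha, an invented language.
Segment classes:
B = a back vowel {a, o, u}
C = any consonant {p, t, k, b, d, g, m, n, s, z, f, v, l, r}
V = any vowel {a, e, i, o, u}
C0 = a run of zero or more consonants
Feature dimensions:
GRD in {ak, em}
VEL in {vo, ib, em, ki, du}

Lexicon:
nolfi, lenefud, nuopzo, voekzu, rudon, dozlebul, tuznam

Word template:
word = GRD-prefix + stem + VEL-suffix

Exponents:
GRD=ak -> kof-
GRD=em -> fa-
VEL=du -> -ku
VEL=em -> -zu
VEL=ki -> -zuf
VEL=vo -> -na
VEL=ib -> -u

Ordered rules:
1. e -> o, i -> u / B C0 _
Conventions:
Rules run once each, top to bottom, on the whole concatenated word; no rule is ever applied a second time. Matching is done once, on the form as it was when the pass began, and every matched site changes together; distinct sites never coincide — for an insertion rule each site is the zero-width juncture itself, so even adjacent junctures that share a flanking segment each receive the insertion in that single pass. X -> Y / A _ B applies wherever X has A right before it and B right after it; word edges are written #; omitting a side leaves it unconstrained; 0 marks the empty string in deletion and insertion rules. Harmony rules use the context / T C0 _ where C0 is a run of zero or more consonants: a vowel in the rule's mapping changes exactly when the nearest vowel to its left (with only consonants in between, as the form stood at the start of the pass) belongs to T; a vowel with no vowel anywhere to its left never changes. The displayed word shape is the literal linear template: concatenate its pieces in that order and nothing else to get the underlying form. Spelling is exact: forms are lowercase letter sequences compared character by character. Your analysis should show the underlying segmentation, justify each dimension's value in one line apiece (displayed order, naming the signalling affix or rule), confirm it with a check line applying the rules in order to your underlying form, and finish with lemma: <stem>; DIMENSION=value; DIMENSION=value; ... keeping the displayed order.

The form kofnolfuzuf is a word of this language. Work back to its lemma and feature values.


underlying: kof-nolfi-zuf
GRD=ak - signalled by the affix kof-
VEL=ki - signalled by the affix -zuf
check: kofnolfizuf -> kofnolfuzuf
lemma: nolfi; GRD=ak; VEL=ki


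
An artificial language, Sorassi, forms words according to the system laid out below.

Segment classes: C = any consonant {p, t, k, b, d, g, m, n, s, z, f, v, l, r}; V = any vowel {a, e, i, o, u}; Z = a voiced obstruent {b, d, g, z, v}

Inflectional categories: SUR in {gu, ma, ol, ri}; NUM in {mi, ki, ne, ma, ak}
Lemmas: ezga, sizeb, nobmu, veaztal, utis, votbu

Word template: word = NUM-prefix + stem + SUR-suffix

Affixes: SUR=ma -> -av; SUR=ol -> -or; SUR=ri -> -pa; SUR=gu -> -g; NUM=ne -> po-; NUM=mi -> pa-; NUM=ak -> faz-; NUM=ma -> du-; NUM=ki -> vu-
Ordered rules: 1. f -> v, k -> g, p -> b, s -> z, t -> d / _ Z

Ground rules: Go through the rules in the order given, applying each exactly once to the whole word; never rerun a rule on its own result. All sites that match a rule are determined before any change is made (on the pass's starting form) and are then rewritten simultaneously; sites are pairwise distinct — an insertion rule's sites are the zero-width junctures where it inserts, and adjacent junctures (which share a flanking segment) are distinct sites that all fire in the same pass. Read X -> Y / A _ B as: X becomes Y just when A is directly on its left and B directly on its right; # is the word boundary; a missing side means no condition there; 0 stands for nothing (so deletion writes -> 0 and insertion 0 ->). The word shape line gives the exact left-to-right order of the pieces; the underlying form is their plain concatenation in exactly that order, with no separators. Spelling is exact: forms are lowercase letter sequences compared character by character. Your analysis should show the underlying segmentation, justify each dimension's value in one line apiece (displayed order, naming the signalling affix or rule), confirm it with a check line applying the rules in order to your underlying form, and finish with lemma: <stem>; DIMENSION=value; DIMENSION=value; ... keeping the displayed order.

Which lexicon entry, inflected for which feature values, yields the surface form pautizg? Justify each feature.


underlying: pa-utis-g
SUR=gu - signalled by the affix -g
NUM=mi - signalled by the affix pa-
check: pautisg -> pautizg
lemma: utis; SUR=gu; NUM=mi


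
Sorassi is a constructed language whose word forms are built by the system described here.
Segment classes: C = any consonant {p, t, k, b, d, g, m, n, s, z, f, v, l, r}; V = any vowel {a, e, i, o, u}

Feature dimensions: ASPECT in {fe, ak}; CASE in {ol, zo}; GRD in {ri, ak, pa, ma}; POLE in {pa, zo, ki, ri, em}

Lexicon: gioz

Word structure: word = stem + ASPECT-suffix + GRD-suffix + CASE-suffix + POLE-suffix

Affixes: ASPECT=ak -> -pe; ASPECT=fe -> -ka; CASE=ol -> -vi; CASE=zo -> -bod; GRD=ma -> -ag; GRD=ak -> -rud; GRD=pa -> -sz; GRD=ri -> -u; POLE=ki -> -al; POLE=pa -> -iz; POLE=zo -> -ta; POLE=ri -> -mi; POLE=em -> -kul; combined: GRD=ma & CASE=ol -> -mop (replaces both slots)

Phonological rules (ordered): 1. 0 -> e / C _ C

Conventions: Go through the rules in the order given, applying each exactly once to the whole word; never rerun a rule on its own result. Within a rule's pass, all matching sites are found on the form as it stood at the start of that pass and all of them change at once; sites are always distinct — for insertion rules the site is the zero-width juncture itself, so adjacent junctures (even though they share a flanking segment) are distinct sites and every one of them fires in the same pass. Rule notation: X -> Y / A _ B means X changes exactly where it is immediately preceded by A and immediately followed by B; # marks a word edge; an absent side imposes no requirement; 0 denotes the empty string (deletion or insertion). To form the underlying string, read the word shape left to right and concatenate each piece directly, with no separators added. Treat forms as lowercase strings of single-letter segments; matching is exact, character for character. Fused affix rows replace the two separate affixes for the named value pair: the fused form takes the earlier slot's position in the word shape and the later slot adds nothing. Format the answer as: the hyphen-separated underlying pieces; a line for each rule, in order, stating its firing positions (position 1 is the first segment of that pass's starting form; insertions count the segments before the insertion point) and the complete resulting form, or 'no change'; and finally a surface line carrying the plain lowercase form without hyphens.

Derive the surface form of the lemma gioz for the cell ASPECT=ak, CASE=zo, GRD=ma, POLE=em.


underlying: gioz-pe-ag-bod-kul
1. 0 -> e / C _ C: inserts after position(s) 4, 8, 11: giozepeagebodekul
surface: giozepeagebodekul
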